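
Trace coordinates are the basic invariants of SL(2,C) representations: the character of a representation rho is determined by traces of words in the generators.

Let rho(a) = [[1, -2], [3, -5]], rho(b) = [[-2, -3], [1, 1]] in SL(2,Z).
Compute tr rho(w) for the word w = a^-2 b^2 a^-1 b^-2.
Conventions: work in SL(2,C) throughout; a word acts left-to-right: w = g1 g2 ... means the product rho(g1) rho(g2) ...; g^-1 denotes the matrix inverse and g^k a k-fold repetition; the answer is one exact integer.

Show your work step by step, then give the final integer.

rho(a^-1) = [[-5, 2], [-3, 1]]
... * rho(a^-1) = [[-5, 2], [-3, 1]]  ->  [[19, -8], [12, -5]]
... * rho(b) = [[-2, -3], [1, 1]]  ->  [[-46, -65], [-29, -41]]
... * rho(b) = [[-2, -3], [1, 1]]  ->  [[27, 73], [17, 46]]
... * rho(a^-1) = [[-5, 2], [-3, 1]]  ->  [[-354, 127], [-223, 80]]
... * rho(b^-1) = [[1, 3], [-1, -2]]  ->  [[-481, -1316], [-303, -829]]
... * rho(b^-1) = [[1, 3], [-1, -2]]  ->  [[835, 1189], [526, 749]]
tr = 835 + 749 = 1584

1584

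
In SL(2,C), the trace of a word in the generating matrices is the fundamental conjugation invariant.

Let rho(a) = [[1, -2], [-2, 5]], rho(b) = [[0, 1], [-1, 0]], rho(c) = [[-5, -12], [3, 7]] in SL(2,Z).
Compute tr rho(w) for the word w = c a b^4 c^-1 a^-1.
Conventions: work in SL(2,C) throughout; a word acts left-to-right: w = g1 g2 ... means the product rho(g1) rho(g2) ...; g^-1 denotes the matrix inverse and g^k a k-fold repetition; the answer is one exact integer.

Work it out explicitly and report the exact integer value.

1766

rho(c) = [[-5, -12], [3, 7]]
... * rho(a) = [[1, -2], [-2, 5]]  ->  [[19, -50], [-11, 29]]
... * rho(b) = [[0, 1], [-1, 0]]  ->  [[50, 19], [-29, -11]]
... * rho(b) = [[0, 1], [-1, 0]]  ->  [[-19, 50], [11, -29]]
... * rho(b) = [[0, 1], [-1, 0]]  ->  [[-50, -19], [29, 11]]
... * rho(b) = [[0, 1], [-1, 0]]  ->  [[19, -50], [-11, 29]]
... * rho(c^-1) = [[7, 12], [-3, -5]]  ->  [[283, 478], [-164, -277]]
... * rho(a^-1) = [[5, 2], [2, 1]]  ->  [[2371, 1044], [-1374, -605]]
tr = 2371 + -605 = 1766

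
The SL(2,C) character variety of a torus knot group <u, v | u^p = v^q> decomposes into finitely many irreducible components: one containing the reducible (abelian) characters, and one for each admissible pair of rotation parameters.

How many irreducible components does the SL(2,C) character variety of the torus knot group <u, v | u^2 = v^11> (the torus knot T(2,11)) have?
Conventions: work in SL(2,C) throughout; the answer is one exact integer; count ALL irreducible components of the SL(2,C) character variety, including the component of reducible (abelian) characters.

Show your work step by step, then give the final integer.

In the torus knot group T(2,11), u^2 = v^11 is central, so an irreducible representation sends it to +I or -I (Schur).
So on each irreducible component the traces are pinned: tr(u) = 2*cos(pi*alpha/2) with 1 <= alpha <= 1, tr(v) = 2*cos(pi*beta/11) with 1 <= beta <= 10.
u^2 = (-1)^alpha I and v^11 = (-1)^beta I must agree, so alpha and beta have equal parity.
Enumerate parity-matched pairs: 1*5 odd-odd plus 0*5 even-even gives 5.
components with irreducible characters: 5; plus the single component of reducible (abelian) characters: total 6.

6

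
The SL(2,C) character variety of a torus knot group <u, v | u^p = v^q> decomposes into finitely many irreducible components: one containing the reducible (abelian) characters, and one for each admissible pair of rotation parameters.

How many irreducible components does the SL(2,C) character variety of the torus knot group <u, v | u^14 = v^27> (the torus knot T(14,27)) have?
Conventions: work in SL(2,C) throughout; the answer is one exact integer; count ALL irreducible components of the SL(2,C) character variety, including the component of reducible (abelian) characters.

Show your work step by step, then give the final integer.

170

Gamma = < u, v | u^14 = v^27 > (torus knot T(14,27)); the central element u^14 = v^27 acts as +I or -I in any irreducible SL(2,C) representation.
On an irreducible component, tr(u) is locked at 2*cos(pi*alpha/14) for some alpha in 1..13, and tr(v) at 2*cos(pi*beta/27) for some beta in 1..26.
The two central values (-1)^alpha I and (-1)^beta I must be the same matrix, so alpha and beta share a parity.
Enumerate parity-matched pairs: 7*13 odd-odd plus 6*13 even-even gives 169.
That is 169 components of irreducible characters, and with the reducible (abelian) component the total is 170.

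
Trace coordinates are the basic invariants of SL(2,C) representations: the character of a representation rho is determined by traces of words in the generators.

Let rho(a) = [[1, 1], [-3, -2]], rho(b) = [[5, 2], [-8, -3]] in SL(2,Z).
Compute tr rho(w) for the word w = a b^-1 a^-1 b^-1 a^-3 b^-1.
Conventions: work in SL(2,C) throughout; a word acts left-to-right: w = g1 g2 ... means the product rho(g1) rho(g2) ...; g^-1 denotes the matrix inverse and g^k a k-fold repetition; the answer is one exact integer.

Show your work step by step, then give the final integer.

rho(a) = [[1, 1], [-3, -2]]
... * rho(b^-1) = [[-3, -2], [8, 5]]  ->  [[5, 3], [-7, -4]]
... * rho(a^-1) = [[-2, -1], [3, 1]]  ->  [[-1, -2], [2, 3]]
... * rho(b^-1) = [[-3, -2], [8, 5]]  ->  [[-13, -8], [18, 11]]
... * rho(a^-1) = [[-2, -1], [3, 1]]  ->  [[2, 5], [-3, -7]]
... * rho(a^-1) = [[-2, -1], [3, 1]]  ->  [[11, 3], [-15, -4]]
... * rho(a^-1) = [[-2, -1], [3, 1]]  ->  [[-13, -8], [18, 11]]
... * rho(b^-1) = [[-3, -2], [8, 5]]  ->  [[-25, -14], [34, 19]]
tr = -25 + 19 = -6

-6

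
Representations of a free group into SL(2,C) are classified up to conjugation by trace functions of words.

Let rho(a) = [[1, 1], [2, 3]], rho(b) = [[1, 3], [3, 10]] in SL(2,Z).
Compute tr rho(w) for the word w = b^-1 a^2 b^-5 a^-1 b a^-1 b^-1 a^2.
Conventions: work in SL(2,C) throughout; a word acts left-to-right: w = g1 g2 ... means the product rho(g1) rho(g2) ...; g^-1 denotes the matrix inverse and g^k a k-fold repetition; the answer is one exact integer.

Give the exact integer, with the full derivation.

10008401

rho(b^-1) = [[10, -3], [-3, 1]]
... * rho(a) = [[1, 1], [2, 3]]  ->  [[4, 1], [-1, 0]]
... * rho(a) = [[1, 1], [2, 3]]  ->  [[6, 7], [-1, -1]]
... * rho(b^-1) = [[10, -3], [-3, 1]]  ->  [[39, -11], [-7, 2]]
... * rho(b^-1) = [[10, -3], [-3, 1]]  ->  [[423, -128], [-76, 23]]
... * rho(b^-1) = [[10, -3], [-3, 1]]  ->  [[4614, -1397], [-829, 251]]
... * rho(b^-1) = [[10, -3], [-3, 1]]  ->  [[50331, -15239], [-9043, 2738]]
... * rho(b^-1) = [[10, -3], [-3, 1]]  ->  [[549027, -166232], [-98644, 29867]]
... * rho(a^-1) = [[3, -1], [-2, 1]]  ->  [[1979545, -715259], [-355666, 128511]]
... * rho(b) = [[1, 3], [3, 10]]  ->  [[-166232, -1213955], [29867, 218112]]
... * rho(a^-1) = [[3, -1], [-2, 1]]  ->  [[1929214, -1047723], [-346623, 188245]]
... * rho(b^-1) = [[10, -3], [-3, 1]]  ->  [[22435309, -6835365], [-4030965, 1228114]]
... * rho(a) = [[1, 1], [2, 3]]  ->  [[8764579, 1929214], [-1574737, -346623]]
... * rho(a) = [[1, 1], [2, 3]]  ->  [[12623007, 14552221], [-2267983, -2614606]]
tr = 12623007 + -2614606 = 10008401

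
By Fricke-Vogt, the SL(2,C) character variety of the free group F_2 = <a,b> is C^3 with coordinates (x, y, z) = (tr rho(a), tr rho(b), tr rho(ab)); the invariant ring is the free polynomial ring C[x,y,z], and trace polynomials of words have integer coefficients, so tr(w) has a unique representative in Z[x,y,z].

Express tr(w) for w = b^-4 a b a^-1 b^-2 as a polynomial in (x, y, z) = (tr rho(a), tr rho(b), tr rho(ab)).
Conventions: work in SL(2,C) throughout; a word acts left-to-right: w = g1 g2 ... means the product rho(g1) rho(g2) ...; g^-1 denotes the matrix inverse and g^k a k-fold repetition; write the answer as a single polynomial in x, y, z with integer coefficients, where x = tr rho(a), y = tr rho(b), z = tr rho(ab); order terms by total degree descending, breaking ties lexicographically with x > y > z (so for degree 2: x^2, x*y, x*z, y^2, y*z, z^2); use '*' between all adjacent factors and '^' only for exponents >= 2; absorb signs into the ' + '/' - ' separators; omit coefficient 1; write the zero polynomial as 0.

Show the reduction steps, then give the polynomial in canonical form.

tr(b^-1 a) = tr(a) * tr(b) - tr(a b)   [inverse elimination on b] = x*y - z
tr(a b a) = tr(a) * tr(b a) - tr(b)   [square of a] = x*z - y
tr(a b a b) = tr(a b) * tr(a b) - tr(1)   [split at a repeated a] = z^2 - 2
tr(a b a b^-1) = tr(a b a) * tr(b) - tr(a b a b)   [inverse elimination on b] = x*y*z - y^2 - z^2 + 2
tr(b^-2 a b a) = tr(a b a b^-1) * tr(b) - tr(a b a)   [inverse elimination on b] = x*y^2*z - y^3 - y*z^2 - x*z + 3*y
tr(b^-2 a b a^-1) = tr(b^-2 a b) * tr(a) - tr(b^-2 a b a)   [inverse elimination on a] = -x*y^2*z + x^2*y + y^3 + y*z^2 - 3*y
tr(b a b) = tr(b) * tr(a b) - tr(a)   [square of b] = y*z - x
tr(a b a^-1 b) = tr(b a b) * tr(a) - tr(b a b a)   [inverse elimination on a] = x*y*z - x^2 - z^2 + 2
tr(b^-1 a b a^-1) = tr(a b a^-1) * tr(b) - tr(a b a^-1 b)   [inverse elimination on b] = -x*y*z + x^2 + y^2 + z^2 - 2
tr(a b a^-1 b^-3) = tr(b^-2 a b a^-1) * tr(b) - tr(b^-2 a b a^-1 b)   [inverse elimination on b] = -x*y^3*z + x^2*y^2 + y^4 + y^2*z^2 + x*y*z - x^2 - 4*y^2 - z^2 + 2
tr(b^-2 a b a^-1 b^-2) = tr(a b a^-1 b^-3) * tr(b) - tr(a b a^-1 b^-2)   [inverse elimination on b] = -x*y^4*z + x^2*y^3 + y^5 + y^3*z^2 + 2*x*y^2*z - 2*x^2*y - 5*y^3 - 2*y*z^2 + 5*y
tr(b^-4 a b a^-1 b^-1) = tr(b^-2 a b a^-1 b^-2) * tr(b) - tr(b^-2 a b a^-1 b^-1)   [inverse elimination on b] = -x*y^5*z + x^2*y^4 + y^6 + y^4*z^2 + 3*x*y^3*z - 3*x^2*y^2 - 6*y^4 - 3*y^2*z^2 - x*y*z + x^2 + 9*y^2 + z^2 - 2
tr(b^-4 a b a^-1 b^-2) = tr(b^-4 a b a^-1 b^-1) * tr(b) - tr(b^-4 a b a^-1)   [inverse elimination on b] = -x*y^6*z + x^2*y^5 + y^7 + y^5*z^2 + 4*x*y^4*z - 4*x^2*y^3 - 7*y^5 - 4*y^3*z^2 - 3*x*y^2*z + 3*x^2*y + 14*y^3 + 3*y*z^2 - 7*y

-x*y^6*z + x^2*y^5 + y^7 + y^5*z^2 + 4*x*y^4*z - 4*x^2*y^3 - 7*y^5 - 4*y^3*z^2 - 3*x*y^2*z + 3*x^2*y + 14*y^3 + 3*y*z^2 - 7*y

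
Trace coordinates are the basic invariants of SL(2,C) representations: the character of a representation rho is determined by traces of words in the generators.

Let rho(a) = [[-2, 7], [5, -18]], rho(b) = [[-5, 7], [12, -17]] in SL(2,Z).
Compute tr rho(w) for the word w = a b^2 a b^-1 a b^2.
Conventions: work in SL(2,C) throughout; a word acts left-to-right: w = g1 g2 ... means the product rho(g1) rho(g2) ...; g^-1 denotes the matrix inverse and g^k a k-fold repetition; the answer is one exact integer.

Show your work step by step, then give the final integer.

rho(a) = [[-2, 7], [5, -18]]
... * rho(b) = [[-5, 7], [12, -17]]  ->  [[94, -133], [-241, 341]]
... * rho(b) = [[-5, 7], [12, -17]]  ->  [[-2066, 2919], [5297, -7484]]
... * rho(a) = [[-2, 7], [5, -18]]  ->  [[18727, -67004], [-48014, 171791]]
... * rho(b^-1) = [[-17, -7], [-12, -5]]  ->  [[485689, 203931], [-1245254, -522857]]
... * rho(a) = [[-2, 7], [5, -18]]  ->  [[48277, -270935], [-123777, 694648]]
... * rho(b) = [[-5, 7], [12, -17]]  ->  [[-3492605, 4943834], [8954661, -12675455]]
... * rho(b) = [[-5, 7], [12, -17]]  ->  [[76789033, -108493413], [-196878765, 278165362]]
tr = 76789033 + 278165362 = 354954395

354954395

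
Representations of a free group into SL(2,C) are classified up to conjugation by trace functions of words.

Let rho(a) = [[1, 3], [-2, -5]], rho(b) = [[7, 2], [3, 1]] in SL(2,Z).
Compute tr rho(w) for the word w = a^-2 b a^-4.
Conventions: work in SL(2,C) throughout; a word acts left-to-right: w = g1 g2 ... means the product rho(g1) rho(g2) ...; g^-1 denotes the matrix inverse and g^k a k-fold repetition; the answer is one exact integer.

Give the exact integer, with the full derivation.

rho(a^-1) = [[-5, -3], [2, 1]]
... * rho(a^-1) = [[-5, -3], [2, 1]]  ->  [[19, 12], [-8, -5]]
... * rho(b) = [[7, 2], [3, 1]]  ->  [[169, 50], [-71, -21]]
... * rho(a^-1) = [[-5, -3], [2, 1]]  ->  [[-745, -457], [313, 192]]
... * rho(a^-1) = [[-5, -3], [2, 1]]  ->  [[2811, 1778], [-1181, -747]]
... * rho(a^-1) = [[-5, -3], [2, 1]]  ->  [[-10499, -6655], [4411, 2796]]
... * rho(a^-1) = [[-5, -3], [2, 1]]  ->  [[39185, 24842], [-16463, -10437]]
tr = 39185 + -10437 = 28748

28748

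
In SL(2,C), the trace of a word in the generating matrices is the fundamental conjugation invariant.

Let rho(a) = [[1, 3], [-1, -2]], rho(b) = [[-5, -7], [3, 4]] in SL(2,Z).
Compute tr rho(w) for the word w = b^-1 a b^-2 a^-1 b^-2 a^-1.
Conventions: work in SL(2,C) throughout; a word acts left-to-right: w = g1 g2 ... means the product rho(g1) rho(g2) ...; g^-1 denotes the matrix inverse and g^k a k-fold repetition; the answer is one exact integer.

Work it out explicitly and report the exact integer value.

rho(b^-1) = [[4, 7], [-3, -5]]
... * rho(a) = [[1, 3], [-1, -2]]  ->  [[-3, -2], [2, 1]]
... * rho(b^-1) = [[4, 7], [-3, -5]]  ->  [[-6, -11], [5, 9]]
... * rho(b^-1) = [[4, 7], [-3, -5]]  ->  [[9, 13], [-7, -10]]
... * rho(a^-1) = [[-2, -3], [1, 1]]  ->  [[-5, -14], [4, 11]]
... * rho(b^-1) = [[4, 7], [-3, -5]]  ->  [[22, 35], [-17, -27]]
... * rho(b^-1) = [[4, 7], [-3, -5]]  ->  [[-17, -21], [13, 16]]
... * rho(a^-1) = [[-2, -3], [1, 1]]  ->  [[13, 30], [-10, -23]]
tr = 13 + -23 = -10

-10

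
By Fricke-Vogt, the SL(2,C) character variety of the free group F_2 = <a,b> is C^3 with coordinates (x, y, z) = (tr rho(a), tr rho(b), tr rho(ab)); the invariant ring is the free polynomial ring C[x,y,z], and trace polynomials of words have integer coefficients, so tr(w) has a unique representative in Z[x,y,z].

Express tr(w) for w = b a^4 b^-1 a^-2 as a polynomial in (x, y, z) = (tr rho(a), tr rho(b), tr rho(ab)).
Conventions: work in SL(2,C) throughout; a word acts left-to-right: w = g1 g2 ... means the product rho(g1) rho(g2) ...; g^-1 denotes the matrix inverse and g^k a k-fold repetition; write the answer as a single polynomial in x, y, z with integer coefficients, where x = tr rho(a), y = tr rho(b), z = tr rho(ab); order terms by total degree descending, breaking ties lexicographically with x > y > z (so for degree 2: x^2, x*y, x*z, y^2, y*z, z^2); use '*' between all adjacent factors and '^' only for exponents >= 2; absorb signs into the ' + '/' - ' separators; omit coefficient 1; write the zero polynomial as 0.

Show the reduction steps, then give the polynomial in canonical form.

and trace(b a^2) = trace(a) trace(b a) - trace(b) = x*z - y
trace(a^2) = trace(a) trace(a) - trace(1) = x^2 - 2
next, trace(b^2 a^2) = trace(b) trace(a^2 b) - trace(a^2) = x*y*z - x^2 - y^2 + 2
and trace(b^2 a) = trace(b) trace(a b) - trace(a) = y*z - x
trace(b^2 a^3) = trace(a) trace(b^2 a^2) - trace(b^2 a) = x^2*y*z - x^3 - x*y^2 - y*z + 3*x
trace(b a^4 b) = trace(a) trace(b^2 a^3) - trace(b^2 a^2) = x^3*y*z - x^4 - x^2*y^2 - 2*x*y*z + 4*x^2 + y^2 - 2
next, trace(b a b a) = trace(b a) trace(b a) - trace(1)   [split at repeated b] = z^2 - 2
trace(a b a b a) = trace(a) trace(b a b a) - trace(b a b) = x*z^2 - y*z - x
trace(b a b a^3) = trace(a) trace(a b a b a) - trace(a b a b) = x^2*z^2 - x*y*z - x^2 - z^2 + 2
next, trace(b a^4 b a) = trace(a) trace(b a b a^3) - trace(b a b a^2) = x^3*z^2 - x^2*y*z - x^3 - 2*x*z^2 + y*z + 3*x
and trace(b a^4 b a^-1) = trace(b a^4 b) trace(a) - trace(b a^4 b a) = x^4*y*z - x^5 - x^3*y^2 - x^3*z^2 - x^2*y*z + 5*x^3 + x*y^2 + 2*x*z^2 - y*z - 5*x
and trace(a^-2 b a^4 b) = trace(b a^4 b a^-1) trace(a) - trace(b a^4 b) = x^5*y*z - x^6 - x^4*y^2 - x^4*z^2 - 2*x^3*y*z + 6*x^4 + 2*x^2*y^2 + 2*x^2*z^2 + x*y*z - 9*x^2 - y^2 + 2
trace(b a^4 b^-1 a^-2) = trace(a^-2 b a^4) trace(b) - trace(a^-2 b a^4 b) = -x^5*y*z + x^6 + x^4*y^2 + x^4*z^2 + 2*x^3*y*z - 6*x^4 - 2*x^2*y^2 - 2*x^2*z^2 + 9*x^2 - 2

-x^5*y*z + x^6 + x^4*y^2 + x^4*z^2 + 2*x^3*y*z - 6*x^4 - 2*x^2*y^2 - 2*x^2*z^2 + 9*x^2 - 2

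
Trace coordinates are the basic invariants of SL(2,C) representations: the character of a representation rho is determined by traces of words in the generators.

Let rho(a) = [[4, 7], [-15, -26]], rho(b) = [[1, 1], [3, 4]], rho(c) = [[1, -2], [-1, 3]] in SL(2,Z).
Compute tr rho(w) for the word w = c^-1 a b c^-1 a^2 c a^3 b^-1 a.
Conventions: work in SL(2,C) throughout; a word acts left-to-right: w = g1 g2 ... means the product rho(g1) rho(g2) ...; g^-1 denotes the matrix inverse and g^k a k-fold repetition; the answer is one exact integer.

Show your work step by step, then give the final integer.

-62016508219

rho(c^-1) = [[3, 2], [1, 1]]
... * rho(a) = [[4, 7], [-15, -26]]  ->  [[-18, -31], [-11, -19]]
... * rho(b) = [[1, 1], [3, 4]]  ->  [[-111, -142], [-68, -87]]
... * rho(c^-1) = [[3, 2], [1, 1]]  ->  [[-475, -364], [-291, -223]]
... * rho(a) = [[4, 7], [-15, -26]]  ->  [[3560, 6139], [2181, 3761]]
... * rho(a) = [[4, 7], [-15, -26]]  ->  [[-77845, -134694], [-47691, -82519]]
... * rho(c) = [[1, -2], [-1, 3]]  ->  [[56849, -248392], [34828, -152175]]
... * rho(a) = [[4, 7], [-15, -26]]  ->  [[3953276, 6856135], [2421937, 4200346]]
... * rho(a) = [[4, 7], [-15, -26]]  ->  [[-87028921, -150586578], [-53317442, -92255437]]
... * rho(a) = [[4, 7], [-15, -26]]  ->  [[1910682986, 3306048581], [1170561787, 2025419268]]
... * rho(b^-1) = [[4, -1], [-3, 1]]  ->  [[-2275413799, 1395365595], [-1394010656, 854857481]]
... * rho(a) = [[4, 7], [-15, -26]]  ->  [[-30032139121, -52207402063], [-18398904839, -31984369098]]
tr = -30032139121 + -31984369098 = -62016508219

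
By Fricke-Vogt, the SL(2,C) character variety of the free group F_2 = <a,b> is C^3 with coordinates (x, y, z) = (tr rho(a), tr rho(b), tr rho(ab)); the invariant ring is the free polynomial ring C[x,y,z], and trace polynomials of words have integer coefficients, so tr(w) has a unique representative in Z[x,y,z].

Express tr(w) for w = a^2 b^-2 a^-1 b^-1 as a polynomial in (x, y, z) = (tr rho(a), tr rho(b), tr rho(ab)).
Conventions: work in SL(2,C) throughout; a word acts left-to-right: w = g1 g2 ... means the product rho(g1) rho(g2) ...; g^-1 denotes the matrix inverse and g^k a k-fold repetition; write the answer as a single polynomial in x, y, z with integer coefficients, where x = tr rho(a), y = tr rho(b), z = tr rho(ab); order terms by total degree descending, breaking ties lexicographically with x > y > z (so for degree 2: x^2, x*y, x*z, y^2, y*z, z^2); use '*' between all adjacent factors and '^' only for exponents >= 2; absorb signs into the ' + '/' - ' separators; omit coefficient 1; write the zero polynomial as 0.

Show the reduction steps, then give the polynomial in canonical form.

x^2*y^2*z - x^3*y - x*y*z^2 - y^2*z + 2*x*y + z

tr(b^-1 a) = tr(a) * tr(b) - tr(a b)   [inverse elimination on b] = x*y - z
tr(a b^-2) = tr(b^-1 a) * tr(b) - tr(b^-1 a b)   [inverse elimination on b] = x*y^2 - y*z - x
tr(a^2) = tr(a) * tr(a) - tr(1)   [square of a] = x^2 - 2
tr(a b a) = tr(a) * tr(b a) - tr(b)   [square of a] = x*z - y
tr(a b a^2) = tr(a) * tr(a b a) - tr(a b)   [square of a] = x^2*z - x*y - z
tr(b a b a) = tr(b a) * tr(b a) - tr(1)   [split at a repeated b] = z^2 - 2
tr(b a b) = tr(b) * tr(a b) - tr(a)   [square of b] = y*z - x
tr(a b a^2 b) = tr(a) * tr(b a b a) - tr(b a b)   [square of a] = x*z^2 - y*z - x
tr(b a^2 b^-1 a) = tr(a b a^2) * tr(b) - tr(a b a^2 b)   [inverse elimination on b] = x^2*y*z - x*y^2 - x*z^2 + x
tr(b^-1 a^-1 b a^2) = tr(b a^2 b^-1) * tr(a) - tr(b a^2 b^-1 a)   [inverse elimination on a] = -x^2*y*z + x^3 + x*y^2 + x*z^2 - 3*x
tr(a^2 b^-2 a^-1 b) = tr(b^-1 a^-1 b a^2) * tr(b) - tr(b^-1 a^-1 b a^2 b)   [inverse elimination on b] = -x^2*y^2*z + x^3*y + x*y^3 + x*y*z^2 - 3*x*y - z
tr(a^2 b^-2 a^-1 b^-1) = tr(a^2 b^-2 a^-1) * tr(b) - tr(a^2 b^-2 a^-1 b)   [inverse elimination on b] = x^2*y^2*z - x^3*y - x*y*z^2 - y^2*z + 2*x*y + z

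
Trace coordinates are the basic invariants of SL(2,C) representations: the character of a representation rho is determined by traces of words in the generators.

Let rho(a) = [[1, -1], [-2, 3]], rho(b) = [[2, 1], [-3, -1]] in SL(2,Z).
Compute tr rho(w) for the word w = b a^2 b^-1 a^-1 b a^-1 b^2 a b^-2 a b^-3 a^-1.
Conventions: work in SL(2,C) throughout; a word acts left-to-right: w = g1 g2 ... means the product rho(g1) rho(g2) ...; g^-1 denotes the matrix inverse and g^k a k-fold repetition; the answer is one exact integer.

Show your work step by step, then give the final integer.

-780

rho(b) = [[2, 1], [-3, -1]]
... * rho(a) = [[1, -1], [-2, 3]]  ->  [[0, 1], [-1, 0]]
... * rho(a) = [[1, -1], [-2, 3]]  ->  [[-2, 3], [-1, 1]]
... * rho(b^-1) = [[-1, -1], [3, 2]]  ->  [[11, 8], [4, 3]]
... * rho(a^-1) = [[3, 1], [2, 1]]  ->  [[49, 19], [18, 7]]
... * rho(b) = [[2, 1], [-3, -1]]  ->  [[41, 30], [15, 11]]
... * rho(a^-1) = [[3, 1], [2, 1]]  ->  [[183, 71], [67, 26]]
... * rho(b) = [[2, 1], [-3, -1]]  ->  [[153, 112], [56, 41]]
... * rho(b) = [[2, 1], [-3, -1]]  ->  [[-30, 41], [-11, 15]]
... * rho(a) = [[1, -1], [-2, 3]]  ->  [[-112, 153], [-41, 56]]
... * rho(b^-1) = [[-1, -1], [3, 2]]  ->  [[571, 418], [209, 153]]
... * rho(b^-1) = [[-1, -1], [3, 2]]  ->  [[683, 265], [250, 97]]
... * rho(a) = [[1, -1], [-2, 3]]  ->  [[153, 112], [56, 41]]
... * rho(b^-1) = [[-1, -1], [3, 2]]  ->  [[183, 71], [67, 26]]
... * rho(b^-1) = [[-1, -1], [3, 2]]  ->  [[30, -41], [11, -15]]
... * rho(b^-1) = [[-1, -1], [3, 2]]  ->  [[-153, -112], [-56, -41]]
... * rho(a^-1) = [[3, 1], [2, 1]]  ->  [[-683, -265], [-250, -97]]
tr = -683 + -97 = -780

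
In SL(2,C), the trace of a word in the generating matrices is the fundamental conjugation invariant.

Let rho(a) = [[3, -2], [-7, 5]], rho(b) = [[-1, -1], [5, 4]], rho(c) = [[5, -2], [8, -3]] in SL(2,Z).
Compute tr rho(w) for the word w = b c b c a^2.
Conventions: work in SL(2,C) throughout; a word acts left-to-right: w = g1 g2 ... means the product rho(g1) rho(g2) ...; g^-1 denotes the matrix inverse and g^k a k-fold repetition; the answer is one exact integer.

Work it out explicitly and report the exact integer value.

82153

rho(b) = [[-1, -1], [5, 4]]
... * rho(c) = [[5, -2], [8, -3]]  ->  [[-13, 5], [57, -22]]
... * rho(b) = [[-1, -1], [5, 4]]  ->  [[38, 33], [-167, -145]]
... * rho(c) = [[5, -2], [8, -3]]  ->  [[454, -175], [-1995, 769]]
... * rho(a) = [[3, -2], [-7, 5]]  ->  [[2587, -1783], [-11368, 7835]]
... * rho(a) = [[3, -2], [-7, 5]]  ->  [[20242, -14089], [-88949, 61911]]
tr = 20242 + 61911 = 82153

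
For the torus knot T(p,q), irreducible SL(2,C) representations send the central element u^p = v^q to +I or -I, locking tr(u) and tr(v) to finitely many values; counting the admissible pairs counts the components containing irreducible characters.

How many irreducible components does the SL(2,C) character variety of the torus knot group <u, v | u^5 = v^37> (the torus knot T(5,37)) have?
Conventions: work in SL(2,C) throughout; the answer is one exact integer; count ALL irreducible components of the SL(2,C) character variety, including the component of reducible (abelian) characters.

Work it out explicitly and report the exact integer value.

73

For T(5,37): irreducibility forces the central element u^5 = v^37 to one of +I, -I.
On an irreducible component, tr(u) is locked at 2*cos(pi*alpha/5) for some alpha in 1..4, and tr(v) at 2*cos(pi*beta/37) for some beta in 1..36.
u^5 = (-1)^alpha I and v^37 = (-1)^beta I must agree, so alpha and beta have equal parity.
Enumerate parity-matched pairs: 2*18 odd-odd plus 2*18 even-even gives 72.
components with irreducible characters: 72; plus the single component of reducible (abelian) characters: total 73.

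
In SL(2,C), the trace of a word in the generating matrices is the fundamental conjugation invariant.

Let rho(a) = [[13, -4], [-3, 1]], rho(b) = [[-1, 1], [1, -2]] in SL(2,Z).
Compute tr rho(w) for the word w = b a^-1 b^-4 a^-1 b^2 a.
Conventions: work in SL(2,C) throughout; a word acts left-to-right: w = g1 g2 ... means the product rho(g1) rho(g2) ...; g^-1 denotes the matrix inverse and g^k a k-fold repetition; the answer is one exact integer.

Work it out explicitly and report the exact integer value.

rho(b) = [[-1, 1], [1, -2]]
... * rho(a^-1) = [[1, 4], [3, 13]]  ->  [[2, 9], [-5, -22]]
... * rho(b^-1) = [[-2, -1], [-1, -1]]  ->  [[-13, -11], [32, 27]]
... * rho(b^-1) = [[-2, -1], [-1, -1]]  ->  [[37, 24], [-91, -59]]
... * rho(b^-1) = [[-2, -1], [-1, -1]]  ->  [[-98, -61], [241, 150]]
... * rho(b^-1) = [[-2, -1], [-1, -1]]  ->  [[257, 159], [-632, -391]]
... * rho(a^-1) = [[1, 4], [3, 13]]  ->  [[734, 3095], [-1805, -7611]]
... * rho(b) = [[-1, 1], [1, -2]]  ->  [[2361, -5456], [-5806, 13417]]
... * rho(b) = [[-1, 1], [1, -2]]  ->  [[-7817, 13273], [19223, -32640]]
... * rho(a) = [[13, -4], [-3, 1]]  ->  [[-141440, 44541], [347819, -109532]]
tr = -141440 + -109532 = -250972

-250972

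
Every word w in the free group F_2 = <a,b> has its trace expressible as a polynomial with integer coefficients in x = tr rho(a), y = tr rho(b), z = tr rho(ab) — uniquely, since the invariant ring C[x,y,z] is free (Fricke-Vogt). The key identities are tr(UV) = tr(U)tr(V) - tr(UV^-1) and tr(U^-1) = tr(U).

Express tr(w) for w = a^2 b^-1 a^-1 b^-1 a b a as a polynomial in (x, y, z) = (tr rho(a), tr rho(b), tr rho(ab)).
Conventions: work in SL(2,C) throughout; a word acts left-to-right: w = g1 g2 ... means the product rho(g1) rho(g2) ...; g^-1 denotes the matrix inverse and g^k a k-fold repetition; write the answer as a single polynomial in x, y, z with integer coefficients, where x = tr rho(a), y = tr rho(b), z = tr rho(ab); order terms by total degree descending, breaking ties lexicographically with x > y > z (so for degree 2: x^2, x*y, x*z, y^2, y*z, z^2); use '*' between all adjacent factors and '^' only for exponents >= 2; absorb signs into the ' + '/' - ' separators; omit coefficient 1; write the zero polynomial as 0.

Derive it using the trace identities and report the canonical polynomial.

trace(a^2) = trace(a) * trace(a) - trace(1) = x^2 - 2
trace(a^3) = trace(a) * trace(a^2) - trace(a) = x^3 - 3*x
trace(b a^2) = trace(a) * trace(b a) - trace(b) = x*z - y
trace(b a^3) = trace(a) * trace(b a^2) - trace(b a) = x^2*z - x*y - z
trace(a b a^3) = trace(a) * trace(b a^3) - trace(b a^2) = x^3*z - x^2*y - 2*x*z + y
trace(b a b a) = trace(b a) * trace(b a) - trace(1) = z^2 - 2
trace(b a b) = trace(b) * trace(a b) - trace(a) = y*z - x
trace(a b a b a) = trace(a) * trace(b a b a) - trace(b a b) = x*z^2 - y*z - x
trace(a b a b a^2) = trace(a) * trace(a b a b a) - trace(a b a b) = x^2*z^2 - x*y*z - x^2 - z^2 + 2
trace(a b a b a^3) = trace(a) * trace(a b a b a^2) - trace(a b a b a) = x^3*z^2 - x^2*y*z - x^3 - 2*x*z^2 + y*z + 3*x
trace(b a b a b a) = trace(b a b a) * trace(b a) - trace(a b) = z^3 - 3*z
trace(b a b a b) = trace(b) * trace(a b a b) - trace(a b a) = y*z^2 - x*z - y
trace(b a b a b a^2) = trace(a) * trace(b a b a b a) - trace(b a b a b) = x*z^3 - y*z^2 - 2*x*z + y
trace(a b a b a^3 b) = trace(a) * trace(b a b a b a^2) - trace(b a b a b a) = x^2*z^3 - x*y*z^2 - 2*x^2*z - z^3 + x*y + 3*z
trace(b a b a^3 b^-1 a) = trace(a b a b a^3) * trace(b) - trace(a b a b a^3 b) = x^3*y*z^2 - x^2*y^2*z - x^2*z^3 - x^3*y - x*y*z^2 + 2*x^2*z + y^2*z + z^3 + 2*x*y - 3*z
trace(a b a^3 b^-1 a^-1 b) = trace(b a b a^3 b^-1) * trace(a) - trace(b a b a^3 b^-1 a) = -x^3*y*z^2 + x^4*z + x^2*y^2*z + x^2*z^3 + x*y*z^2 - 4*x^2*z - y^2*z - z^3 - x*y + 3*z
trace(a^2 b^-1 a^-1 b^-1 a b a) = trace(a b a^3 b^-1 a^-1) * trace(b) - trace(a b a^3 b^-1 a^-1 b) = x^3*y*z^2 - x^4*z - x^2*y^2*z - x^2*z^3 + x^3*y - x*y*z^2 + 4*x^2*z + y^2*z + z^3 - 2*x*y - 3*z

x^3*y*z^2 - x^4*z - x^2*y^2*z - x^2*z^3 + x^3*y - x*y*z^2 + 4*x^2*z + y^2*z + z^3 - 2*x*y - 3*z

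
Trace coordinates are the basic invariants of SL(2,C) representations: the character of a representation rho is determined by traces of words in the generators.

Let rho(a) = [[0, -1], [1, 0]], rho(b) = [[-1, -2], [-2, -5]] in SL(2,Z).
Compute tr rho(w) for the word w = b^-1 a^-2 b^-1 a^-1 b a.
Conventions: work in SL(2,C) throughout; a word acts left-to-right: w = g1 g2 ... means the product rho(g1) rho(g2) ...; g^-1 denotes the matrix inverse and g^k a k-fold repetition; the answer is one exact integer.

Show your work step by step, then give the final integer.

198

rho(b^-1) = [[-5, 2], [2, -1]]
... * rho(a^-1) = [[0, 1], [-1, 0]]  ->  [[-2, -5], [1, 2]]
... * rho(a^-1) = [[0, 1], [-1, 0]]  ->  [[5, -2], [-2, 1]]
... * rho(b^-1) = [[-5, 2], [2, -1]]  ->  [[-29, 12], [12, -5]]
... * rho(a^-1) = [[0, 1], [-1, 0]]  ->  [[-12, -29], [5, 12]]
... * rho(b) = [[-1, -2], [-2, -5]]  ->  [[70, 169], [-29, -70]]
... * rho(a) = [[0, -1], [1, 0]]  ->  [[169, -70], [-70, 29]]
tr = 169 + 29 = 198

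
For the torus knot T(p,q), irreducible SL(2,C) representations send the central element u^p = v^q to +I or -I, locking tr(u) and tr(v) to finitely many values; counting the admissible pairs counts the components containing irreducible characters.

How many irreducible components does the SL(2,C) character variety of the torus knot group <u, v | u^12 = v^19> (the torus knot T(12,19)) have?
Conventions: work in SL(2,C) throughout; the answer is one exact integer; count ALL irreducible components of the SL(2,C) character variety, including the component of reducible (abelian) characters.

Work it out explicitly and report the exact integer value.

100

For T(12,19): irreducibility forces the central element u^12 = v^19 to one of +I, -I.
This locks tr(u) to 2*cos(pi*alpha/12), alpha in 1..11, and tr(v) to 2*cos(pi*beta/19), beta in 1..18, on each component of irreducible characters.
u^12 = (-1)^alpha I and v^19 = (-1)^beta I must agree, so alpha and beta have equal parity.
Counting: 6 odd alphas x 9 odd betas + 5 even alphas x 9 even betas = 54 + 45 = 99.
components with irreducible characters: 99; plus the single component of reducible (abelian) characters: total 100.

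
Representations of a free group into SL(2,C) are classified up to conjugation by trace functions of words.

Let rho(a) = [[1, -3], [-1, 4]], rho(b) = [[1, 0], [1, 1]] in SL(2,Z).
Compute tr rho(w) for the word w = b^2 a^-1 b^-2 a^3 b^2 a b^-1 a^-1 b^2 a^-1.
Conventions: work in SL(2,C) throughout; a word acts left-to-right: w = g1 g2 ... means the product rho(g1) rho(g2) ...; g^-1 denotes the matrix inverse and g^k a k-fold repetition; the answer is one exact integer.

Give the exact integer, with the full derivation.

80258

rho(b) = [[1, 0], [1, 1]]
... * rho(b) = [[1, 0], [1, 1]]  ->  [[1, 0], [2, 1]]
... * rho(a^-1) = [[4, 3], [1, 1]]  ->  [[4, 3], [9, 7]]
... * rho(b^-1) = [[1, 0], [-1, 1]]  ->  [[1, 3], [2, 7]]
... * rho(b^-1) = [[1, 0], [-1, 1]]  ->  [[-2, 3], [-5, 7]]
... * rho(a) = [[1, -3], [-1, 4]]  ->  [[-5, 18], [-12, 43]]
... * rho(a) = [[1, -3], [-1, 4]]  ->  [[-23, 87], [-55, 208]]
... * rho(a) = [[1, -3], [-1, 4]]  ->  [[-110, 417], [-263, 997]]
... * rho(b) = [[1, 0], [1, 1]]  ->  [[307, 417], [734, 997]]
... * rho(b) = [[1, 0], [1, 1]]  ->  [[724, 417], [1731, 997]]
... * rho(a) = [[1, -3], [-1, 4]]  ->  [[307, -504], [734, -1205]]
... * rho(b^-1) = [[1, 0], [-1, 1]]  ->  [[811, -504], [1939, -1205]]
... * rho(a^-1) = [[4, 3], [1, 1]]  ->  [[2740, 1929], [6551, 4612]]
... * rho(b) = [[1, 0], [1, 1]]  ->  [[4669, 1929], [11163, 4612]]
... * rho(b) = [[1, 0], [1, 1]]  ->  [[6598, 1929], [15775, 4612]]
... * rho(a^-1) = [[4, 3], [1, 1]]  ->  [[28321, 21723], [67712, 51937]]
tr = 28321 + 51937 = 80258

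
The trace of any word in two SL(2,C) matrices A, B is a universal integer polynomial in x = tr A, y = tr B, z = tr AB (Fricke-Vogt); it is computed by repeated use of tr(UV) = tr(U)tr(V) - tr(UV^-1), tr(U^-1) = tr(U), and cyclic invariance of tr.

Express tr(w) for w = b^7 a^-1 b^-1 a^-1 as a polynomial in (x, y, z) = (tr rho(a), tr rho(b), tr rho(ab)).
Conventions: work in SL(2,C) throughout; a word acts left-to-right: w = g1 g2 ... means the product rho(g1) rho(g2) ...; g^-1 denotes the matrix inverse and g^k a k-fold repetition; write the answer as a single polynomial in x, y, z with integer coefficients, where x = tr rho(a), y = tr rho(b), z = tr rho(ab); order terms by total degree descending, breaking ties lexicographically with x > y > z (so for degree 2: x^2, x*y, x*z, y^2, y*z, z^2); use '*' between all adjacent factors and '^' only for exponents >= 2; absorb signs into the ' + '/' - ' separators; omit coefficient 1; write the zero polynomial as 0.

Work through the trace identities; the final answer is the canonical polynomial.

tr(b^2) = tr(b)*tr(b) - tr(1)   [square of b] = y^2 - 2
reduce: tr(b^3) = tr(b)*tr(b^2) - tr(b)   [square of b] = y^3 - 3*y
tr(b^4) = tr(b)*tr(b^3) - tr(b^2)   [square of b] = y^4 - 4*y^2 + 2
tr(b^5) = tr(b)*tr(b^4) - tr(b^3)   [square of b] = y^5 - 5*y^3 + 5*y
tr(b^6) = tr(b)*tr(b^5) - tr(b^4)   [square of b] = y^6 - 6*y^4 + 9*y^2 - 2
so tr(a b^2) = tr(b)*tr(a b) - tr(a)   [square of b] = y*z - x
tr(a b^3) = tr(b)*tr(a b^2) - tr(a b)   [square of b] = y^2*z - x*y - z
reduce: tr(b^3 a b) = tr(b)*tr(a b^3) - tr(a b^2)   [square of b] = y^3*z - x*y^2 - 2*y*z + x
tr(b^3 a b^2) = tr(b)*tr(b^3 a b) - tr(b^3 a)   [square of b] = y^4*z - x*y^3 - 3*y^2*z + 2*x*y + z
reduce: tr(b^6 a) = tr(b)*tr(b^3 a b^2) - tr(b^3 a b)   [square of b] = y^5*z - x*y^4 - 4*y^3*z + 3*x*y^2 + 3*y*z - x
tr(a^-1 b^6) = tr(b^6)*tr(a) - tr(b^6 a)   [inverse elimination on a] = x*y^6 - y^5*z - 5*x*y^4 + 4*y^3*z + 6*x*y^2 - 3*y*z - x
tr(b^7 a) = tr(b)*tr(b^4 a b^2) - tr(b^4 a b)   [square of b] = y^6*z - x*y^5 - 5*y^4*z + 4*x*y^3 + 6*y^2*z - 3*x*y - z
tr(b^7) = tr(b)*tr(b^6) - tr(b^5)   [square of b] = y^7 - 7*y^5 + 14*y^3 - 7*y
so tr(a b^7 a) = tr(a)*tr(b^7 a) - tr(b^7)   [square of a] = x*y^6*z - x^2*y^5 - y^7 - 5*x*y^4*z + 4*x^2*y^3 + 7*y^5 + 6*x*y^2*z - 3*x^2*y - 14*y^3 - x*z + 7*y
so tr(a b a b) = tr(b a)*tr(b a) - tr(1)   [split at a repeated b] = z^2 - 2
so tr(a b a) = tr(a)*tr(b a) - tr(b)   [square of a] = x*z - y
tr(b a b a b) = tr(b)*tr(a b a b) - tr(a b a)   [square of b] = y*z^2 - x*z - y
reduce: tr(a b a b^3) = tr(b)*tr(b a b a b) - tr(b a b a)   [square of b] = y^2*z^2 - x*y*z - y^2 - z^2 + 2
tr(b a b a b^3) = tr(b)*tr(a b a b^3) - tr(a b a b^2)   [square of b] = y^3*z^2 - x*y^2*z - y^3 - 2*y*z^2 + x*z + 3*y
reduce: tr(a b a b^5) = tr(b)*tr(b a b a b^3) - tr(b a b a b^2)   [square of b] = y^4*z^2 - x*y^3*z - y^4 - 3*y^2*z^2 + 2*x*y*z + 4*y^2 + z^2 - 2
tr(a b a b^6) = tr(b)*tr(a b a b^5) - tr(a b a b^4)   [square of b] = y^5*z^2 - x*y^4*z - y^5 - 4*y^3*z^2 + 3*x*y^2*z + 5*y^3 + 3*y*z^2 - x*z - 5*y
tr(a b^7 a b) = tr(b)*tr(a b a b^6) - tr(a b a b^5)   [square of b] = y^6*z^2 - x*y^5*z - y^6 - 5*y^4*z^2 + 4*x*y^3*z + 6*y^4 + 6*y^2*z^2 - 3*x*y*z - 9*y^2 - z^2 + 2
tr(b^7 a b^-1 a) = tr(a b^7 a)*tr(b) - tr(a b^7 a b)   [inverse elimination on b] = x*y^7*z - x^2*y^6 - y^8 - y^6*z^2 - 4*x*y^5*z + 4*x^2*y^4 + 8*y^6 + 5*y^4*z^2 + 2*x*y^3*z - 3*x^2*y^2 - 20*y^4 - 6*y^2*z^2 + 2*x*y*z + 16*y^2 + z^2 - 2
reduce: tr(b^-1 a^-1 b^7 a) = tr(b^7 a b^-1)*tr(a) - tr(b^7 a b^-1 a)   [inverse elimination on a] = -x*y^7*z + x^2*y^6 + y^8 + y^6*z^2 + 5*x*y^5*z - 5*x^2*y^4 - 8*y^6 - 5*y^4*z^2 - 6*x*y^3*z + 6*x^2*y^2 + 20*y^4 + 6*y^2*z^2 + x*y*z - x^2 - 16*y^2 - z^2 + 2
reduce: tr(b^7 a^-1 b^-1 a^-1) = tr(b^-1 a^-1 b^7)*tr(a) - tr(b^-1 a^-1 b^7 a)   [inverse elimination on a] = x*y^7*z - y^8 - y^6*z^2 - 6*x*y^5*z + 8*y^6 + 5*y^4*z^2 + 10*x*y^3*z - 20*y^4 - 6*y^2*z^2 - 4*x*y*z + 16*y^2 + z^2 - 2

x*y^7*z - y^8 - y^6*z^2 - 6*x*y^5*z + 8*y^6 + 5*y^4*z^2 + 10*x*y^3*z - 20*y^4 - 6*y^2*z^2 - 4*x*y*z + 16*y^2 + z^2 - 2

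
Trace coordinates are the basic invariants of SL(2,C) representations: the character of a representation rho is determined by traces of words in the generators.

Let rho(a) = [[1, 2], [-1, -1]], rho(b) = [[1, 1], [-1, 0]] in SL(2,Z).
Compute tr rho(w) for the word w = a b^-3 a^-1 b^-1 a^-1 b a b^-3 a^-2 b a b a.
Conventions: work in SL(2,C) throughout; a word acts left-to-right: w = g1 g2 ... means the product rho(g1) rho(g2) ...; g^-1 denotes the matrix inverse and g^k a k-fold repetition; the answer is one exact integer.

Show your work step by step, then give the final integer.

-5

rho(a) = [[1, 2], [-1, -1]]
... * rho(b^-1) = [[0, -1], [1, 1]]  ->  [[2, 1], [-1, 0]]
... * rho(b^-1) = [[0, -1], [1, 1]]  ->  [[1, -1], [0, 1]]
... * rho(b^-1) = [[0, -1], [1, 1]]  ->  [[-1, -2], [1, 1]]
... * rho(a^-1) = [[-1, -2], [1, 1]]  ->  [[-1, 0], [0, -1]]
... * rho(b^-1) = [[0, -1], [1, 1]]  ->  [[0, 1], [-1, -1]]
... * rho(a^-1) = [[-1, -2], [1, 1]]  ->  [[1, 1], [0, 1]]
... * rho(b) = [[1, 1], [-1, 0]]  ->  [[0, 1], [-1, 0]]
... * rho(a) = [[1, 2], [-1, -1]]  ->  [[-1, -1], [-1, -2]]
... * rho(b^-1) = [[0, -1], [1, 1]]  ->  [[-1, 0], [-2, -1]]
... * rho(b^-1) = [[0, -1], [1, 1]]  ->  [[0, 1], [-1, 1]]
... * rho(b^-1) = [[0, -1], [1, 1]]  ->  [[1, 1], [1, 2]]
... * rho(a^-1) = [[-1, -2], [1, 1]]  ->  [[0, -1], [1, 0]]
... * rho(a^-1) = [[-1, -2], [1, 1]]  ->  [[-1, -1], [-1, -2]]
... * rho(b) = [[1, 1], [-1, 0]]  ->  [[0, -1], [1, -1]]
... * rho(a) = [[1, 2], [-1, -1]]  ->  [[1, 1], [2, 3]]
... * rho(b) = [[1, 1], [-1, 0]]  ->  [[0, 1], [-1, 2]]
... * rho(a) = [[1, 2], [-1, -1]]  ->  [[-1, -1], [-3, -4]]
tr = -1 + -4 = -5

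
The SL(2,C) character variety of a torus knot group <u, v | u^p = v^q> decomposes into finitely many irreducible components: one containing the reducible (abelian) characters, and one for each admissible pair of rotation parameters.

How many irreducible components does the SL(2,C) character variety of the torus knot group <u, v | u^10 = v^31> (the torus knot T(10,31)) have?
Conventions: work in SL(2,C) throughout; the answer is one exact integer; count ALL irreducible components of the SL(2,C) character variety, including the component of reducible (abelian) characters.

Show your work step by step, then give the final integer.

In the torus knot group T(10,31), u^10 = v^31 is central, so an irreducible representation sends it to +I or -I (Schur).
This locks tr(u) to 2*cos(pi*alpha/10), alpha in 1..9, and tr(v) to 2*cos(pi*beta/31), beta in 1..30, on each component of irreducible characters.
u^10 = (-1)^alpha I and v^31 = (-1)^beta I must agree, so alpha and beta have equal parity.
count pairs: odd alpha (5 choices) x odd beta (15), plus even alpha (4) x even beta (15): 5*15 + 4*15 = 135.
That is 135 components of irreducible characters, and with the reducible (abelian) component the total is 136.

136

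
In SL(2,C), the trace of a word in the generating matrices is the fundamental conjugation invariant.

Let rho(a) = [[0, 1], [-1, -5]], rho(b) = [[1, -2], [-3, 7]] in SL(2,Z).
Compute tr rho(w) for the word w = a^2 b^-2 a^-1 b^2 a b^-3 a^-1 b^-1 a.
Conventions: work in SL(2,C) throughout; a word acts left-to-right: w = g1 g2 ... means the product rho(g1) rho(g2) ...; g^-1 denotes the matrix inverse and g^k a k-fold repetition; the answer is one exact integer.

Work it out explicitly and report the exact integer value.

rho(a) = [[0, 1], [-1, -5]]
... * rho(a) = [[0, 1], [-1, -5]]  ->  [[-1, -5], [5, 24]]
... * rho(b^-1) = [[7, 2], [3, 1]]  ->  [[-22, -7], [107, 34]]
... * rho(b^-1) = [[7, 2], [3, 1]]  ->  [[-175, -51], [851, 248]]
... * rho(a^-1) = [[-5, -1], [1, 0]]  ->  [[824, 175], [-4007, -851]]
... * rho(b) = [[1, -2], [-3, 7]]  ->  [[299, -423], [-1454, 2057]]
... * rho(b) = [[1, -2], [-3, 7]]  ->  [[1568, -3559], [-7625, 17307]]
... * rho(a) = [[0, 1], [-1, -5]]  ->  [[3559, 19363], [-17307, -94160]]
... * rho(b^-1) = [[7, 2], [3, 1]]  ->  [[83002, 26481], [-403629, -128774]]
... * rho(b^-1) = [[7, 2], [3, 1]]  ->  [[660457, 192485], [-3211725, -936032]]
... * rho(b^-1) = [[7, 2], [3, 1]]  ->  [[5200654, 1513399], [-25290171, -7359482]]
... * rho(a^-1) = [[-5, -1], [1, 0]]  ->  [[-24489871, -5200654], [119091373, 25290171]]
... * rho(b^-1) = [[7, 2], [3, 1]]  ->  [[-187031059, -54180396], [909510124, 263472917]]
... * rho(a) = [[0, 1], [-1, -5]]  ->  [[54180396, 83870921], [-263472917, -407854461]]
tr = 54180396 + -407854461 = -353674065

-353674065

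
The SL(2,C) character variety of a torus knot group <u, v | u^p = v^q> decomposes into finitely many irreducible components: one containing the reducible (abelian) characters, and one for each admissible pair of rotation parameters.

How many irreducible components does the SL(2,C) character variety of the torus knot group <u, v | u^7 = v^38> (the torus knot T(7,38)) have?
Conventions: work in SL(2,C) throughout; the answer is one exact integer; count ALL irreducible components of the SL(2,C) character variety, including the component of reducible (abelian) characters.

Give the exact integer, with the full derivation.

Gamma = < u, v | u^7 = v^38 > (torus knot T(7,38)); the central element u^7 = v^38 acts as +I or -I in any irreducible SL(2,C) representation.
On an irreducible component, tr(u) is locked at 2*cos(pi*alpha/7) for some alpha in 1..6, and tr(v) at 2*cos(pi*beta/38) for some beta in 1..37.
u^7 = (-1)^alpha I and v^38 = (-1)^beta I must agree, so alpha and beta have equal parity.
Enumerate parity-matched pairs: 3*19 odd-odd plus 3*18 even-even gives 111.
components with irreducible characters: 111; plus the single component of reducible (abelian) characters: total 112.

112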